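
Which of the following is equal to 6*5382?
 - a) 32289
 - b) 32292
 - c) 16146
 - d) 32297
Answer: b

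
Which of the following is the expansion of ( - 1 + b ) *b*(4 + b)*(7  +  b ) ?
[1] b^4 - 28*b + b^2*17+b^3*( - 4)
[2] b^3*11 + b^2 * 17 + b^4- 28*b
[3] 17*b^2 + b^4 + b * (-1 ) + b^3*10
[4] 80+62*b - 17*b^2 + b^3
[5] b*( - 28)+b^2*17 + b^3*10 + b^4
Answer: 5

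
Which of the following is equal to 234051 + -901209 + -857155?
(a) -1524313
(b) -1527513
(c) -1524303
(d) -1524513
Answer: a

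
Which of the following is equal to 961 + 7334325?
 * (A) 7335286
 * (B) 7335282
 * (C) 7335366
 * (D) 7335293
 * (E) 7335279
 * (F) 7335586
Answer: A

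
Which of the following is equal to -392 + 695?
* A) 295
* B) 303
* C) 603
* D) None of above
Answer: B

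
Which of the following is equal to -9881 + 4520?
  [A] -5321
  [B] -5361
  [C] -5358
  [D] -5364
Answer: B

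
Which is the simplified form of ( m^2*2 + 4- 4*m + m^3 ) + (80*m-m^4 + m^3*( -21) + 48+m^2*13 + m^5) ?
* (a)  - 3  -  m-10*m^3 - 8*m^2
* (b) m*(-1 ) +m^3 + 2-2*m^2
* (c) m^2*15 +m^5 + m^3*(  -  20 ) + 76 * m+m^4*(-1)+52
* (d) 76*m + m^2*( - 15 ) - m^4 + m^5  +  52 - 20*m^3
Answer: c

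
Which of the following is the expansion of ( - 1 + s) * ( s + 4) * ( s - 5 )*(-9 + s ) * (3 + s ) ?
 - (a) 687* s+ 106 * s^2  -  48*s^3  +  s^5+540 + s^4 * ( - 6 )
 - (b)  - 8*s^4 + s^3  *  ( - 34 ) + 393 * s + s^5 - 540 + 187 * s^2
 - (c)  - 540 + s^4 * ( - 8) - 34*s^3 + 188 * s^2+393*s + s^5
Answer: c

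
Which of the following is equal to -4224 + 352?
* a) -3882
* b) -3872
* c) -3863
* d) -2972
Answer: b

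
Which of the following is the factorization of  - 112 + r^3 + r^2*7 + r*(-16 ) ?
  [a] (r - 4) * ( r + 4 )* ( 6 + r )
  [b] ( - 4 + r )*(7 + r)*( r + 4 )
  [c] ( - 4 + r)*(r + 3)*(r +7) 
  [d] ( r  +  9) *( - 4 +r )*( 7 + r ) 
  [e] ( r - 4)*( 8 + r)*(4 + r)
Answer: b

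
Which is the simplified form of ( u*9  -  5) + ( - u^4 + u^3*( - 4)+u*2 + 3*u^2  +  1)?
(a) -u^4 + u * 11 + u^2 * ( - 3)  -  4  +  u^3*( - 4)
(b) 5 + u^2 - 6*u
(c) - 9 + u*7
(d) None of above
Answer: d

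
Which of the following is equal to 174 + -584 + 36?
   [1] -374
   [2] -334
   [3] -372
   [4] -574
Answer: 1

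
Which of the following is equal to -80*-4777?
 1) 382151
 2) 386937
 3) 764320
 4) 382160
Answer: 4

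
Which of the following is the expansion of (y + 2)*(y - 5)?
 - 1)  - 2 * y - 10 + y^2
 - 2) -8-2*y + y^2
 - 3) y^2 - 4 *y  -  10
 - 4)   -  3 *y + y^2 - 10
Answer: 4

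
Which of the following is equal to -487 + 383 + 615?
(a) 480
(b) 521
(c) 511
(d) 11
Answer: c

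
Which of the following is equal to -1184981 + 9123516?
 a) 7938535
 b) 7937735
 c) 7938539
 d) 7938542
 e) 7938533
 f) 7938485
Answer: a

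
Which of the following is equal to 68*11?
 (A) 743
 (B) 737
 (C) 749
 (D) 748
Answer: D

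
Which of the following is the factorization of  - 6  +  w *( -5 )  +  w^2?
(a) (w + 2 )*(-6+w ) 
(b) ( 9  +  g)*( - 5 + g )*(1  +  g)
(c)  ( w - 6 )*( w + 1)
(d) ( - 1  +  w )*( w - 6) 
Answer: c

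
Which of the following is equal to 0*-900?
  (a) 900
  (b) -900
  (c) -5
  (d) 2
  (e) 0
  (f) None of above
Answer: e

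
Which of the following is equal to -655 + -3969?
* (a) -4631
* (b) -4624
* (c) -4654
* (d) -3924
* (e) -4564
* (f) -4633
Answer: b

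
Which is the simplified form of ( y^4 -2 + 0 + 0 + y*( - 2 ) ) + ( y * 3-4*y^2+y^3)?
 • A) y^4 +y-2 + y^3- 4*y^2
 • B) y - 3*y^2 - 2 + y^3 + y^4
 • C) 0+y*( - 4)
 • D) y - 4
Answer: A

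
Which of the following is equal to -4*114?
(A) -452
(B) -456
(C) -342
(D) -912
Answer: B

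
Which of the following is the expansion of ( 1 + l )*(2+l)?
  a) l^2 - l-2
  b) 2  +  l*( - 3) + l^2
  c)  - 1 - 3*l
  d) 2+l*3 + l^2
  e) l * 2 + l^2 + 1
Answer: d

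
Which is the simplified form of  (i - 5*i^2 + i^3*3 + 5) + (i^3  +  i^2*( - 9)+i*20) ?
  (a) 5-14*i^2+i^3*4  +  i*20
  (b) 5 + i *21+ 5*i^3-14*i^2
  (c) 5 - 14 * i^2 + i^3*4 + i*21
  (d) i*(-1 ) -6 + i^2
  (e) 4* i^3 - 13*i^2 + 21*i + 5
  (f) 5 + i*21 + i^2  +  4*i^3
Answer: c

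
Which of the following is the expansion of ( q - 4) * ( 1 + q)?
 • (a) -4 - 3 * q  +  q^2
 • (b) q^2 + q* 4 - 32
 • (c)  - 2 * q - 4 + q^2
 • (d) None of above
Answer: a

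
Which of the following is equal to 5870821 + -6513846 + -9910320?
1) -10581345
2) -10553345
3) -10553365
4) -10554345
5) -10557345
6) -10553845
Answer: 2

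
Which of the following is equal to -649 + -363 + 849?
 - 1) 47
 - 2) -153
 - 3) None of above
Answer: 3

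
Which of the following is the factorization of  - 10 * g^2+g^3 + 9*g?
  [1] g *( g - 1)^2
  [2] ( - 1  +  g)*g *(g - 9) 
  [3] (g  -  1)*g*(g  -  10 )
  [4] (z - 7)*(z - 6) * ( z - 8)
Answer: 2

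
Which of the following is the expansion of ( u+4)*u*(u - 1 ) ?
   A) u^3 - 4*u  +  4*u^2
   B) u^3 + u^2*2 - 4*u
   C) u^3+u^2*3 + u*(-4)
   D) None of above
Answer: C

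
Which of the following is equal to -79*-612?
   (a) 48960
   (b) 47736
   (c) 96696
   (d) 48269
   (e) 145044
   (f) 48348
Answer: f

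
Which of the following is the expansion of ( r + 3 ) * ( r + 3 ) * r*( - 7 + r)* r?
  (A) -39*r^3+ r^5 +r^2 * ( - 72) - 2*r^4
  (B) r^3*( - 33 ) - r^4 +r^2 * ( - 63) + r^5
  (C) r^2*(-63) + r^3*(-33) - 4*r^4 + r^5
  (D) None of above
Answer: B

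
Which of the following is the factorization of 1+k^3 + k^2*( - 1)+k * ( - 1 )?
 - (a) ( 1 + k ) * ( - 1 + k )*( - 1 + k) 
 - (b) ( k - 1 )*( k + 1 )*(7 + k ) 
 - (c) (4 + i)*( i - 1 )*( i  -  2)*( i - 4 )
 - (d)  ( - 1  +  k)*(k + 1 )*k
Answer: a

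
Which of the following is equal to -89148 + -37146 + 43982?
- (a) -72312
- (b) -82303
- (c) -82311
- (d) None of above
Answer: d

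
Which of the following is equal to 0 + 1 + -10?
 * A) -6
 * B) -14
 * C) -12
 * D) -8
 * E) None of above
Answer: E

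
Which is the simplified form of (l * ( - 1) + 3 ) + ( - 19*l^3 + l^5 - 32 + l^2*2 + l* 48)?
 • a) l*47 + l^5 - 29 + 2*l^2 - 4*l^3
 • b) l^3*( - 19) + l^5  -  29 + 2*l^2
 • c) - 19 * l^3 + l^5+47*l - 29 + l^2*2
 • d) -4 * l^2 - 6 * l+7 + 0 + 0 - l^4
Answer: c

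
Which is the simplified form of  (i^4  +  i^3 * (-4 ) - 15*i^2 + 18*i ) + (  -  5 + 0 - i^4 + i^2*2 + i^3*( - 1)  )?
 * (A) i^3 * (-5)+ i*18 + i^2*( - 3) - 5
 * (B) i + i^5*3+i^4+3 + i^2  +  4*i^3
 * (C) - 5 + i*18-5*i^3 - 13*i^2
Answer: C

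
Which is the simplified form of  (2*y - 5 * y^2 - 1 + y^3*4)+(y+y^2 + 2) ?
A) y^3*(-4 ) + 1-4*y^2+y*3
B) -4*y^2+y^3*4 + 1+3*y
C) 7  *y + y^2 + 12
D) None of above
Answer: B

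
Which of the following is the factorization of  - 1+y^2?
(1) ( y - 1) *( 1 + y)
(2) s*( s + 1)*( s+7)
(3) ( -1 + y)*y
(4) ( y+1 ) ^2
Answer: 1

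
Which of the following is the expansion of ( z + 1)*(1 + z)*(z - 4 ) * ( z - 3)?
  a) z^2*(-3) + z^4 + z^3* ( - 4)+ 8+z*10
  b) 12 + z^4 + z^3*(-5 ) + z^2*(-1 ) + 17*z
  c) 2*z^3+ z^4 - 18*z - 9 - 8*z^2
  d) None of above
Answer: b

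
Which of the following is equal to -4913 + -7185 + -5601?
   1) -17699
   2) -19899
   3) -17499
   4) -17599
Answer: 1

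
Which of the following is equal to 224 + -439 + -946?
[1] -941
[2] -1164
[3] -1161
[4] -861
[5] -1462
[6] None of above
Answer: 3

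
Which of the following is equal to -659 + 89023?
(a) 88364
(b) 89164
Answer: a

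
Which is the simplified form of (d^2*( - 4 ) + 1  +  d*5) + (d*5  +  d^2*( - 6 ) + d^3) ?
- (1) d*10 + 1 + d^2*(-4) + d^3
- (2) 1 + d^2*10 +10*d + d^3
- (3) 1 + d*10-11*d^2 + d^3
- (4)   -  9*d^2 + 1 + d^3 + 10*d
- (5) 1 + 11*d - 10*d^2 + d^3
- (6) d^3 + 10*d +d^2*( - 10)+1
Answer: 6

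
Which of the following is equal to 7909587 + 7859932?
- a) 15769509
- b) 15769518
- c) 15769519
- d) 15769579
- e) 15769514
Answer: c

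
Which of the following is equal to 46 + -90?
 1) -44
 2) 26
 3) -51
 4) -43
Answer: 1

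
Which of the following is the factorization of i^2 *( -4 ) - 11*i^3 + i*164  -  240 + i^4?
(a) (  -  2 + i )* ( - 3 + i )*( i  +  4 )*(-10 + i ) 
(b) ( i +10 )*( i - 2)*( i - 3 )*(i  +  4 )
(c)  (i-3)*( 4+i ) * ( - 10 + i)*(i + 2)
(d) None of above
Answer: a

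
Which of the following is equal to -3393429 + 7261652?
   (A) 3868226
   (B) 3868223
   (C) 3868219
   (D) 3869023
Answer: B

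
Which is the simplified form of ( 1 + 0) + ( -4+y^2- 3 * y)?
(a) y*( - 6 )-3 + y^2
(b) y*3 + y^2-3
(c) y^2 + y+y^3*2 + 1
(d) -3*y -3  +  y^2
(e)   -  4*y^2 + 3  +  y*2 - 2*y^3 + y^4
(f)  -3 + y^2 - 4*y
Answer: d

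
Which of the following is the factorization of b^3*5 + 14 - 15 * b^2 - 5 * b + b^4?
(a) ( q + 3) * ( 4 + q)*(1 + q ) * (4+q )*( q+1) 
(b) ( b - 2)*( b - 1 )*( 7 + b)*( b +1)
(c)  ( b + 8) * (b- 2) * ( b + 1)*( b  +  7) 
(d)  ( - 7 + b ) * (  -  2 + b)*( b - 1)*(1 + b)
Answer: b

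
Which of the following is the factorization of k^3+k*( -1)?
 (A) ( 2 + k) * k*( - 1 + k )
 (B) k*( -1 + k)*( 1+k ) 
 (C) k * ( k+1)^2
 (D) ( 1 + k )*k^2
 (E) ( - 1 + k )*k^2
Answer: B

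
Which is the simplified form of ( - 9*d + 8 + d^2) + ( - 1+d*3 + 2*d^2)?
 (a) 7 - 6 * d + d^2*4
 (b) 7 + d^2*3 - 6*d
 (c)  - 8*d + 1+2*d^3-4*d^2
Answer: b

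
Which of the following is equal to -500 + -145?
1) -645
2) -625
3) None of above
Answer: 1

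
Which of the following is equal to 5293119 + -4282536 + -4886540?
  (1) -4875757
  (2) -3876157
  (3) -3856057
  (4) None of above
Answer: 4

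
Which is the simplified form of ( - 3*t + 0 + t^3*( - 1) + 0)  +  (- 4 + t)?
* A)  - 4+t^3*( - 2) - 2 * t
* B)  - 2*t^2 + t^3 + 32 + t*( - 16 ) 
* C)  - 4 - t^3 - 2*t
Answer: C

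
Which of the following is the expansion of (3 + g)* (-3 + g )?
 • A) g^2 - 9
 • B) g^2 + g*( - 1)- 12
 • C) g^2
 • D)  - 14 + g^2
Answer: A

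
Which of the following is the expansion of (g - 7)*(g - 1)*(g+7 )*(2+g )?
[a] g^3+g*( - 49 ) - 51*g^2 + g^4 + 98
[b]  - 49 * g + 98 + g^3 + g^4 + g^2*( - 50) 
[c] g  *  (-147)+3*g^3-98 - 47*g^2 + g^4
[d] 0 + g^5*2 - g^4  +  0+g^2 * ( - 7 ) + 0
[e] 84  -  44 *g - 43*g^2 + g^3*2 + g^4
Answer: a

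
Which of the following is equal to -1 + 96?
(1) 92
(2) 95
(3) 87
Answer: 2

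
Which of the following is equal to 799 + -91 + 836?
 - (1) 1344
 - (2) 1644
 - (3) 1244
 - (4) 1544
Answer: 4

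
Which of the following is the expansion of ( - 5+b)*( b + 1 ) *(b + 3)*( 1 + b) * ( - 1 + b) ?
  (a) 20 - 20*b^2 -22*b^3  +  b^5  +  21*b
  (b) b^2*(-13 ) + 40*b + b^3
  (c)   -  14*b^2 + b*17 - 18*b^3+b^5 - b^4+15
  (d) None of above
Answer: c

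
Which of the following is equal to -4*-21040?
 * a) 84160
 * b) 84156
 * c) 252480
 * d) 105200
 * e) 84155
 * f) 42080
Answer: a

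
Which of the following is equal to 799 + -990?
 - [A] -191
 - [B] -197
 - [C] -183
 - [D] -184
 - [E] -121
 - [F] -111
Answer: A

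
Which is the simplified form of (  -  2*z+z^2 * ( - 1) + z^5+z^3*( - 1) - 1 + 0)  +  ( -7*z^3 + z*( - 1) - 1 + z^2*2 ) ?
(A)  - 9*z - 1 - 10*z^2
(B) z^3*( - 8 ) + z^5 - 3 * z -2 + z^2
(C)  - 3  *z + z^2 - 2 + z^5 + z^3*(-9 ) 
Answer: B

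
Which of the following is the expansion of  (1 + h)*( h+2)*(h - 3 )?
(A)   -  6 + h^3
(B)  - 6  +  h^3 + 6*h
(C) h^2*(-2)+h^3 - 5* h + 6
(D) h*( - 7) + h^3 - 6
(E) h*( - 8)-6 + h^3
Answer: D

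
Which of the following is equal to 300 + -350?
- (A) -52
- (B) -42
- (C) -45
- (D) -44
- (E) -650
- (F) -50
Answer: F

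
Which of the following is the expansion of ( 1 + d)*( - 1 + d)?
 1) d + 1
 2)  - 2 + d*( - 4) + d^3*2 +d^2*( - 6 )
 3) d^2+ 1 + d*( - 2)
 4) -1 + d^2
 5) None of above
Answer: 4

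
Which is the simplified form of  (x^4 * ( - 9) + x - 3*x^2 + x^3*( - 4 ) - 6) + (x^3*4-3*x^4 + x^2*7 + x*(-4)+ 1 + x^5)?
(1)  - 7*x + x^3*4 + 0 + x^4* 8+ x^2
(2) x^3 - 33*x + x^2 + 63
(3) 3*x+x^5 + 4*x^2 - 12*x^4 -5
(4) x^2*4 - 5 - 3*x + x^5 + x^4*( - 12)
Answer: 4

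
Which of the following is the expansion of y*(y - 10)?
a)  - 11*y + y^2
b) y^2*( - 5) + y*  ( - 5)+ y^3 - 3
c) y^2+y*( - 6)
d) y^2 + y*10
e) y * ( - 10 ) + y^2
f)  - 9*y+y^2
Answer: e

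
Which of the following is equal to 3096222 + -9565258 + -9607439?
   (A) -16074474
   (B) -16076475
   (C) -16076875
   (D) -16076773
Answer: B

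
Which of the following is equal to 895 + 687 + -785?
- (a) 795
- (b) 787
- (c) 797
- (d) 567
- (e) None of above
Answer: c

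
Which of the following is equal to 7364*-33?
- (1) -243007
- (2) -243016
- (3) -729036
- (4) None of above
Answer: 4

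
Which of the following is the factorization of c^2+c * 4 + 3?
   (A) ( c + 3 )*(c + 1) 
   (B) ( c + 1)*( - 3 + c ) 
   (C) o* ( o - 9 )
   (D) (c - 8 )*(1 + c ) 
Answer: A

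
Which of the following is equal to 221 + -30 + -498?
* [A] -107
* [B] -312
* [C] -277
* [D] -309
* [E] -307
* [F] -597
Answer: E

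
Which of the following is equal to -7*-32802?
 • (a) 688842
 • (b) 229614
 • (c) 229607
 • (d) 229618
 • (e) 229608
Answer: b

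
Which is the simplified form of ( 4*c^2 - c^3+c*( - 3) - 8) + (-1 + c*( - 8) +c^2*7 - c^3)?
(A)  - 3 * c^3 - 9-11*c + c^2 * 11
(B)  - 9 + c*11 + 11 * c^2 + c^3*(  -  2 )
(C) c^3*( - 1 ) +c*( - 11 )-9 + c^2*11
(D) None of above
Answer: D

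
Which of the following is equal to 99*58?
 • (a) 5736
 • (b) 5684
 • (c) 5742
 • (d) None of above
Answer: c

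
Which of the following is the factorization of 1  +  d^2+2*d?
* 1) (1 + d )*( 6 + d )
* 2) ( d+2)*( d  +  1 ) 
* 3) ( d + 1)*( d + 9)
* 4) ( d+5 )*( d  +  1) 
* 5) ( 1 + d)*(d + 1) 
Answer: 5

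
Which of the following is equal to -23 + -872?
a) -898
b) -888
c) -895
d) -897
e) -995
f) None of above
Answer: c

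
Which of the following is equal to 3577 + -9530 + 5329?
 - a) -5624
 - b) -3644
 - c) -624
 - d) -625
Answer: c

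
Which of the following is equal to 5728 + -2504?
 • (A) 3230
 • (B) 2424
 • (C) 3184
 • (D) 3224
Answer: D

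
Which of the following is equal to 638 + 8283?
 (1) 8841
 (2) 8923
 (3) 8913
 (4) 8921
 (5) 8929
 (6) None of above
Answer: 4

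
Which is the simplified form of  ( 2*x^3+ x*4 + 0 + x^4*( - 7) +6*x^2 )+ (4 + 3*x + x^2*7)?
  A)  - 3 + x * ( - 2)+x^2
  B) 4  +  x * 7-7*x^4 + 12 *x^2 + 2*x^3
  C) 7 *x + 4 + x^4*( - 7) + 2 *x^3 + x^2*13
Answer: C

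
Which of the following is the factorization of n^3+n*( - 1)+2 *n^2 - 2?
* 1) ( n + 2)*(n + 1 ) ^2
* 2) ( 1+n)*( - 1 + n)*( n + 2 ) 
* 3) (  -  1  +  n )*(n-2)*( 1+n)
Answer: 2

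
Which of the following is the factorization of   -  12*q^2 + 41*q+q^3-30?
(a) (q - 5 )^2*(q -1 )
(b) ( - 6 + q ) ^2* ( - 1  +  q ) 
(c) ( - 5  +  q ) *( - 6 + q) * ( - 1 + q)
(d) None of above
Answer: c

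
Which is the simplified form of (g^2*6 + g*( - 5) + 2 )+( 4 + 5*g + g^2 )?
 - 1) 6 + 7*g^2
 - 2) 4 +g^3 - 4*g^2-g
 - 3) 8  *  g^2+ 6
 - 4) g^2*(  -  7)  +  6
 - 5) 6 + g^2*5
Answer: 1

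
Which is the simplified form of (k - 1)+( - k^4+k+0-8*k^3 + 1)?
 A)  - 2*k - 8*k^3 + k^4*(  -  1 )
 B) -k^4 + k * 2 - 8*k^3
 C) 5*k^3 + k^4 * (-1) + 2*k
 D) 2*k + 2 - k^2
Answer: B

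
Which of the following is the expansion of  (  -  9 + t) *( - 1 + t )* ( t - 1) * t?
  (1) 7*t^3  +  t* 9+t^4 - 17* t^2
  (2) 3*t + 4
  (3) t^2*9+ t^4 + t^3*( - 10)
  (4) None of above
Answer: 4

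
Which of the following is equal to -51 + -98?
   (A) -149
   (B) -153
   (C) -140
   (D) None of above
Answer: A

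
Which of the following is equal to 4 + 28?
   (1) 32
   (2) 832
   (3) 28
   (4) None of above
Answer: 1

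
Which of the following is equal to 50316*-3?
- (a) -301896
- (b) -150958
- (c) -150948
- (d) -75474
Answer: c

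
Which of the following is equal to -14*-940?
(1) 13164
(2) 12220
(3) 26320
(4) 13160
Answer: 4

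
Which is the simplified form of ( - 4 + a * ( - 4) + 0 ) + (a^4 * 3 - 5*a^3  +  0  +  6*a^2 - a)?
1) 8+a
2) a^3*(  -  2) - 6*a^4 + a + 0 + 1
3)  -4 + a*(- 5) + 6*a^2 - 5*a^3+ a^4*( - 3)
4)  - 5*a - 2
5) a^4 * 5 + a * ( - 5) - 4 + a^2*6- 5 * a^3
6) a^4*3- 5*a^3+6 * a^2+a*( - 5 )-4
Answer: 6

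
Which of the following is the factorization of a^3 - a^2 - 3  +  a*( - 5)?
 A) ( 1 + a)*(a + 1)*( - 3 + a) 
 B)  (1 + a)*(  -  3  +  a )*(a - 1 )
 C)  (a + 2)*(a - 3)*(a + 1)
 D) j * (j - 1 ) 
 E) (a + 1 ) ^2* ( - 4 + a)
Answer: A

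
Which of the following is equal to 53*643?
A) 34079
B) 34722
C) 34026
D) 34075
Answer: A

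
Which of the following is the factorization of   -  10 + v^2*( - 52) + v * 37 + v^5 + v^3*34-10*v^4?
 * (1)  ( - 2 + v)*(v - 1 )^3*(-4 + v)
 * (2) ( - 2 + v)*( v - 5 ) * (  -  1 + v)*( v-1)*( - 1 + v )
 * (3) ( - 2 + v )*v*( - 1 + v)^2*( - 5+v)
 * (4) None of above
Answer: 2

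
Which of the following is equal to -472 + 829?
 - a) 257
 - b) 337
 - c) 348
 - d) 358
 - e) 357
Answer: e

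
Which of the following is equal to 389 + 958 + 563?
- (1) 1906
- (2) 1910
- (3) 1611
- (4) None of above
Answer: 2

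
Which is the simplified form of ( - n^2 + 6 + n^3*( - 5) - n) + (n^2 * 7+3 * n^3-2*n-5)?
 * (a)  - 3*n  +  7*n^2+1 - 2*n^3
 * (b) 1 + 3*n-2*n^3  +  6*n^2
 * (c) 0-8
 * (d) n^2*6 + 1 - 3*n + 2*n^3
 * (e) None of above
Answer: e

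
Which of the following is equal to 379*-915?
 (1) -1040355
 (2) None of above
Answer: 2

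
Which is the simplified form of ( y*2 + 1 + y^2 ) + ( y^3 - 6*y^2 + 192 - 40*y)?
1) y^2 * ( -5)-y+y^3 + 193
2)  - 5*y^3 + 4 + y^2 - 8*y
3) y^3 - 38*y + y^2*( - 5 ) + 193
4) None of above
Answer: 3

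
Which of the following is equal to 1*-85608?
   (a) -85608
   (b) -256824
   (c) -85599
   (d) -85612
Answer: a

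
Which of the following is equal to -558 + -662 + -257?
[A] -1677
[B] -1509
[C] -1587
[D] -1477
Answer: D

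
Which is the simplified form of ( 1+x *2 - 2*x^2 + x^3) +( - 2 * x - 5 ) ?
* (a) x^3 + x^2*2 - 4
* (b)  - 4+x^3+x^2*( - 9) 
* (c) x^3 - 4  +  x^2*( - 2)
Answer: c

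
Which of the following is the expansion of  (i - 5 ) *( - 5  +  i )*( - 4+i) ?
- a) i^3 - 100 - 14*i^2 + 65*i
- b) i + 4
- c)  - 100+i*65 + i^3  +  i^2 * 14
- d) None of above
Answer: a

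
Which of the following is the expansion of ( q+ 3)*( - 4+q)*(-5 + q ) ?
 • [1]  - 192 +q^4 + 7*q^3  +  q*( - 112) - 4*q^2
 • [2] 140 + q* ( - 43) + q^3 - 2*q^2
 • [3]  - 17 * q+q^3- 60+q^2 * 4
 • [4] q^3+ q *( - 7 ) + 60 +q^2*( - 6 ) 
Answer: 4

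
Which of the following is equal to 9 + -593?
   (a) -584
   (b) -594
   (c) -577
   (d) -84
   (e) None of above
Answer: a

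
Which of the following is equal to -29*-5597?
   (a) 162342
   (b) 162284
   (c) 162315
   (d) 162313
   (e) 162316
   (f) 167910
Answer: d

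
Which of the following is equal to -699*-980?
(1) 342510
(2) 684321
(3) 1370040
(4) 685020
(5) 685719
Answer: 4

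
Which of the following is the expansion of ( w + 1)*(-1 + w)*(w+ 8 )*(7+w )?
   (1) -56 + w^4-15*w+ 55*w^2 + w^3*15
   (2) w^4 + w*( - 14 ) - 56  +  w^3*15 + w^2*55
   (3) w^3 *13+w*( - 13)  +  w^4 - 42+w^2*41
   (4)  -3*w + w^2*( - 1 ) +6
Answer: 1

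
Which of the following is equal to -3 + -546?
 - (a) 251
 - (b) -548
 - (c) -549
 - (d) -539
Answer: c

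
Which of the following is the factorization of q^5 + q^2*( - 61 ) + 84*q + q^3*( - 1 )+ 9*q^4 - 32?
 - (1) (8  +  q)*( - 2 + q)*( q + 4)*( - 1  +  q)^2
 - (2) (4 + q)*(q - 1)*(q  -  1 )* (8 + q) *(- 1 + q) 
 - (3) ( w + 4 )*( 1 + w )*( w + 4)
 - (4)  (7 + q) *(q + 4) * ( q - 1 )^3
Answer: 2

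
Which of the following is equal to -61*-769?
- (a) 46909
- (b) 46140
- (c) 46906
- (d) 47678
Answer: a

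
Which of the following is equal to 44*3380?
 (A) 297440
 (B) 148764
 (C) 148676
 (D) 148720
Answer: D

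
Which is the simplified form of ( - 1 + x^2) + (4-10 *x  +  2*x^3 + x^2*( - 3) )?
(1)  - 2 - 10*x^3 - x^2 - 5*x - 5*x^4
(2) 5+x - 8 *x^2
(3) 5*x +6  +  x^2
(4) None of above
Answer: 4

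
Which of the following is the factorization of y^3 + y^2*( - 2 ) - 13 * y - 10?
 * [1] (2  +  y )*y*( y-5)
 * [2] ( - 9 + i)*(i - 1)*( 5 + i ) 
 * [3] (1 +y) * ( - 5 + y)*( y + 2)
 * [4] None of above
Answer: 3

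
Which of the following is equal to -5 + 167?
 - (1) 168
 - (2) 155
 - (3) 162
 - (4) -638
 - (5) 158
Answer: 3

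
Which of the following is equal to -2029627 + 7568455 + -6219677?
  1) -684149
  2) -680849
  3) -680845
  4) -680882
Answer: 2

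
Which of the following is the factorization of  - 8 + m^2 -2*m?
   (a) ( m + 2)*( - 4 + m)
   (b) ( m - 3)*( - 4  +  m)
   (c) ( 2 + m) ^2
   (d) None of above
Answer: a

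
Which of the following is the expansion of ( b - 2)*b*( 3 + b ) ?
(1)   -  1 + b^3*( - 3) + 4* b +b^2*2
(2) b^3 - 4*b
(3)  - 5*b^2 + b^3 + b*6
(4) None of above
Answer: 4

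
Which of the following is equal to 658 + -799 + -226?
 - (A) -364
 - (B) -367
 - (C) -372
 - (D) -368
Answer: B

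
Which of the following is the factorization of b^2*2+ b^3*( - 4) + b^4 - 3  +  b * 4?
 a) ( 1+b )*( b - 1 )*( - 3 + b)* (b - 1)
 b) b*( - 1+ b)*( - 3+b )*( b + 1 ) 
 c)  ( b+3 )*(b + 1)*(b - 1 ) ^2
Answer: a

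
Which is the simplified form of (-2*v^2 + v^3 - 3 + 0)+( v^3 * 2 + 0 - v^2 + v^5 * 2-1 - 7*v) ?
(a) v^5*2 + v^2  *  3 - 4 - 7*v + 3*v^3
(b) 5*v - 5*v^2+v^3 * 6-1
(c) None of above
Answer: c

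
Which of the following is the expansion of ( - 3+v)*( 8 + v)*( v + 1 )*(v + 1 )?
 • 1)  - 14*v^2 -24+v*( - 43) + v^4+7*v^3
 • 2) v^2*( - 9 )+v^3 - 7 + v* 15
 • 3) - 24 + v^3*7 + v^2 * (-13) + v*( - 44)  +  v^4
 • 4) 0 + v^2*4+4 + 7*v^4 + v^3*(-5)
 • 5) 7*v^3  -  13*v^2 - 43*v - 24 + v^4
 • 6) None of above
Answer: 5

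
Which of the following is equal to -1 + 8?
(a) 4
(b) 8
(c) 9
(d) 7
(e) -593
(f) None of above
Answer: d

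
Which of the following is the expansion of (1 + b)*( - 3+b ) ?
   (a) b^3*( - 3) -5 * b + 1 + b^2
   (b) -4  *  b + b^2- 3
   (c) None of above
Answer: c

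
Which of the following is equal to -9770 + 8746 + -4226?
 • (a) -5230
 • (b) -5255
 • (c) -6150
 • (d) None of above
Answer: d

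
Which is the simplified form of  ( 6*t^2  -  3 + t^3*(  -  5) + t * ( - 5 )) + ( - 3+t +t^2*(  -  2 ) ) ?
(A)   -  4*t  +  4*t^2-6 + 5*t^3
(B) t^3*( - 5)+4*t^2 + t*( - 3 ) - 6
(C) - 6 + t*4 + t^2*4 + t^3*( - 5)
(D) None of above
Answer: D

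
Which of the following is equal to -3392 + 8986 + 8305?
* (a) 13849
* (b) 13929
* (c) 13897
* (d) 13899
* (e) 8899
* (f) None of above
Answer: d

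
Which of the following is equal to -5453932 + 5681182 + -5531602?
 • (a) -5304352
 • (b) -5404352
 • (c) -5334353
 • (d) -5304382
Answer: a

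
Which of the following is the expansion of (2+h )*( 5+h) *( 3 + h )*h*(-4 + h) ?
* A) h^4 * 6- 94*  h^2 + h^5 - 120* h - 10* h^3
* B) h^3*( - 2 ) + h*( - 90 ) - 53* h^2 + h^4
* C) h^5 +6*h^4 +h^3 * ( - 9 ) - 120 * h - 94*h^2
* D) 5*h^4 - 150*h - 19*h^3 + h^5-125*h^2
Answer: C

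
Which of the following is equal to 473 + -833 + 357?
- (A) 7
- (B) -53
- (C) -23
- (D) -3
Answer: D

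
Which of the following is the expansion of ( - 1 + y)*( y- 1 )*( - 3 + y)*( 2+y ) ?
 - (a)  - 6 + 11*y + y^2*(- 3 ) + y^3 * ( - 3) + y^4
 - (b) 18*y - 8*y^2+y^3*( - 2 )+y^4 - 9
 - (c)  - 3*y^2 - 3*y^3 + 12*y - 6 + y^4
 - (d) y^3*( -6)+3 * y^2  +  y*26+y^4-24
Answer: a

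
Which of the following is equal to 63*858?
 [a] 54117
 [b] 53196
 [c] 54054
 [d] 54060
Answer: c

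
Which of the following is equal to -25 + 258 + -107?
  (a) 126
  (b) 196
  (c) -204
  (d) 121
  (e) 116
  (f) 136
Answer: a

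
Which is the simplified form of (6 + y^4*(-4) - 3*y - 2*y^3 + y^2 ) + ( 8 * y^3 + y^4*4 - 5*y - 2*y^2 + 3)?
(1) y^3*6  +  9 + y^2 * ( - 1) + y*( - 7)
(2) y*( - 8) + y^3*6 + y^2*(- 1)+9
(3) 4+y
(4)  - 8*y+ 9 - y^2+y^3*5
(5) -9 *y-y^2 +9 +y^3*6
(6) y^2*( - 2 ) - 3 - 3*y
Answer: 2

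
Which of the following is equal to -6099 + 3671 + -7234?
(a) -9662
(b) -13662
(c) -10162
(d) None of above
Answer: a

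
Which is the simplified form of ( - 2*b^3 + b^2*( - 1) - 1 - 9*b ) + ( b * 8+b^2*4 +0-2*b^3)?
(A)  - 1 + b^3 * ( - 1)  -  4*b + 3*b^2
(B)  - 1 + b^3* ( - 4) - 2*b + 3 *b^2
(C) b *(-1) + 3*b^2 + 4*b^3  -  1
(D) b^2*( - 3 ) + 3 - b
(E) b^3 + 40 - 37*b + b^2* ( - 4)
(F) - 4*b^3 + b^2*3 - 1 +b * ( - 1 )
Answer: F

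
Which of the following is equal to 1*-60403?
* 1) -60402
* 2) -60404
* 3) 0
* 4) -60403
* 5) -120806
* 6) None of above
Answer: 4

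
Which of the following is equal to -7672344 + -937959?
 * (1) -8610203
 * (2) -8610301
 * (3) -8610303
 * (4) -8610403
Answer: 3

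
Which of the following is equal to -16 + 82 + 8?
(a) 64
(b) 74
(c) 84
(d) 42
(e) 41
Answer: b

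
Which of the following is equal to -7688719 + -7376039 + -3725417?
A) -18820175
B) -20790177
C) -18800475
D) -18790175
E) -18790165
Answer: D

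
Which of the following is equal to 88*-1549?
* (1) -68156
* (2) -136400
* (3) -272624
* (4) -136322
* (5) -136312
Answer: 5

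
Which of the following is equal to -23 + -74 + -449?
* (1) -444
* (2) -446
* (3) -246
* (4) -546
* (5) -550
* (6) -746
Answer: 4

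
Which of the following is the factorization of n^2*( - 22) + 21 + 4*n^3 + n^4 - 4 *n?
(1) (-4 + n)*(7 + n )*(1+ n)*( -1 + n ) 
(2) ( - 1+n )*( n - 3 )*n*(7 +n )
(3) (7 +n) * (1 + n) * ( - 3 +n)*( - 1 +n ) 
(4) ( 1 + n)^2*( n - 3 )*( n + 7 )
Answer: 3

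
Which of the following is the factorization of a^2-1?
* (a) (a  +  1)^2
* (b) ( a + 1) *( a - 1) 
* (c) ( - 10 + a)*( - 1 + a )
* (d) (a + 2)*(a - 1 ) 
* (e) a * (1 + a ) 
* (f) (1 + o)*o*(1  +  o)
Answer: b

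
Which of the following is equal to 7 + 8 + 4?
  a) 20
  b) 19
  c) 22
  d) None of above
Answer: b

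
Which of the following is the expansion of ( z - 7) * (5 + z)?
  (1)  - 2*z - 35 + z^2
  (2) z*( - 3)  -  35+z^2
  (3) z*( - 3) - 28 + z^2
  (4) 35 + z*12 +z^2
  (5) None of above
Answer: 1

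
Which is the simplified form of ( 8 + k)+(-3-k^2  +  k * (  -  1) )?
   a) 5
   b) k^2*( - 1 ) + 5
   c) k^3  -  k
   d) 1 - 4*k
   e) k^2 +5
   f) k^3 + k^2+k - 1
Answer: b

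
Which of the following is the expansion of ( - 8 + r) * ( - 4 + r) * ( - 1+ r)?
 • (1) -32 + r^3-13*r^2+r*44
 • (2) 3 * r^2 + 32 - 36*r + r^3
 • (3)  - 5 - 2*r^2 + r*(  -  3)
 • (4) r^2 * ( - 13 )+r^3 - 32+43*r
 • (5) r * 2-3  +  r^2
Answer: 1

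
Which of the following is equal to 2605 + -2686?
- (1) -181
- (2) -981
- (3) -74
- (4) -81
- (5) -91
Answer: 4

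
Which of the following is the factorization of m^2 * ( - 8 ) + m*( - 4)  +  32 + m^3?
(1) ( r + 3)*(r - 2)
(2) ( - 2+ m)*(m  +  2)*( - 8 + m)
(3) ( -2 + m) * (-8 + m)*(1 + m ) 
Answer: 2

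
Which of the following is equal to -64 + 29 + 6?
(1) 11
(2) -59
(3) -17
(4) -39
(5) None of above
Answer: 5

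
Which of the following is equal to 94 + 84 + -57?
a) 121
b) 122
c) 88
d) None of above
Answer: a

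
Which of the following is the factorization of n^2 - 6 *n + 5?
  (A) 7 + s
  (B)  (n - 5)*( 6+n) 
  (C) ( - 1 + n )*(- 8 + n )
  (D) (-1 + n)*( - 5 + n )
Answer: D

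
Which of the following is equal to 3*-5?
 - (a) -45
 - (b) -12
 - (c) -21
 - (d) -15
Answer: d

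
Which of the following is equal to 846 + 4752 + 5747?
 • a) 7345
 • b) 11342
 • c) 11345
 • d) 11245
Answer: c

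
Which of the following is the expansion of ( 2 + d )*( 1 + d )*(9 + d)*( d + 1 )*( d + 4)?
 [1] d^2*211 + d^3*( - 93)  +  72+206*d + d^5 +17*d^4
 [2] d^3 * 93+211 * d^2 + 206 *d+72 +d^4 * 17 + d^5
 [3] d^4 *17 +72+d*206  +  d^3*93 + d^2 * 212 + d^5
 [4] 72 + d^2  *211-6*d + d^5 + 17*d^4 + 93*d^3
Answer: 2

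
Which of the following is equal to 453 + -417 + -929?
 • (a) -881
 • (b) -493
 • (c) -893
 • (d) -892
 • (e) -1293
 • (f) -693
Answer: c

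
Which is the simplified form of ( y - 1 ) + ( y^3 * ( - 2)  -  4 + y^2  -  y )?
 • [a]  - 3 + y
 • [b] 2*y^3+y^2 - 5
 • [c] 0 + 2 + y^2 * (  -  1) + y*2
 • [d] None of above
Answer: d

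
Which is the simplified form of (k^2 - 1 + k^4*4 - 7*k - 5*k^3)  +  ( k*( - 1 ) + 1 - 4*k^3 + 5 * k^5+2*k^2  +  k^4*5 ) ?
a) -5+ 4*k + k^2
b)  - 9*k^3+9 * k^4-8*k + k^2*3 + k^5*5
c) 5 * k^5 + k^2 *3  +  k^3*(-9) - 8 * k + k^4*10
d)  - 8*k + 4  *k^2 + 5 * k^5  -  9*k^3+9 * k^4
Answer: b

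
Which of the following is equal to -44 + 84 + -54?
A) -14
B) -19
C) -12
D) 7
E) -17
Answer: A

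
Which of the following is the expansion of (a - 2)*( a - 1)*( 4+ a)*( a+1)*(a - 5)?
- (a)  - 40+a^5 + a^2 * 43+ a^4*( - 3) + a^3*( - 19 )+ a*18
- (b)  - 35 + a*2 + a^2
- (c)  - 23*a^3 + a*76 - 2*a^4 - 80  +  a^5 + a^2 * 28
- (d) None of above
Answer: a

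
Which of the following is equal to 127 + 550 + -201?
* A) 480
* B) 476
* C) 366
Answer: B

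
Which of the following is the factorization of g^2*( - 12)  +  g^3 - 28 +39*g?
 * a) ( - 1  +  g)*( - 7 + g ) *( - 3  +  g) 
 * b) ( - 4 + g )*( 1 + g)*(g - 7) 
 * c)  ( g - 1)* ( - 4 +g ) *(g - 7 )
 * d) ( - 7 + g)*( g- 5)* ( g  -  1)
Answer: c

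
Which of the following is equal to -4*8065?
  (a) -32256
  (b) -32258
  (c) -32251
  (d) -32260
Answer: d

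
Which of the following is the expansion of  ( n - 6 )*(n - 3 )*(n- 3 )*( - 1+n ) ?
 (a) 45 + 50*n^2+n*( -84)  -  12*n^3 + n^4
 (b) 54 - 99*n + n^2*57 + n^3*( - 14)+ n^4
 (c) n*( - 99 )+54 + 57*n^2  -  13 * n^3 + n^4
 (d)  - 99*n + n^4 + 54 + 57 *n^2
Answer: c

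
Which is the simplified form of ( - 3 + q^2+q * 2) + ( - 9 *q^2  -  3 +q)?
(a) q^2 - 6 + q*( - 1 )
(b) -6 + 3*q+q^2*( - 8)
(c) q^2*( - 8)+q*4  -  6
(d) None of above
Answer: b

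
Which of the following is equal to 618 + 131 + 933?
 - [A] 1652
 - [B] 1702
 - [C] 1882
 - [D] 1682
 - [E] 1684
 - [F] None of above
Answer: D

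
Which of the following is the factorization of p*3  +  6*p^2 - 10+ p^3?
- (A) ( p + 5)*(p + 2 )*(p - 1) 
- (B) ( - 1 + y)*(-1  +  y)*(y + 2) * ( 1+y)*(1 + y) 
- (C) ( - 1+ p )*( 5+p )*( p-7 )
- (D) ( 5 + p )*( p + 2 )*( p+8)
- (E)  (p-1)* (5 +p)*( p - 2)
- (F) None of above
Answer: A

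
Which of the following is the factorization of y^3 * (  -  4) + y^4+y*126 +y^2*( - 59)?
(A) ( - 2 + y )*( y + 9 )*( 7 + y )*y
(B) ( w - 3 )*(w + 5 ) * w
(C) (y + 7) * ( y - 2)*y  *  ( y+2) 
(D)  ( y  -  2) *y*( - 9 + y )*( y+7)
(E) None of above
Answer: D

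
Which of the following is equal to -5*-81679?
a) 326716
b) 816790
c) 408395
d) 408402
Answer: c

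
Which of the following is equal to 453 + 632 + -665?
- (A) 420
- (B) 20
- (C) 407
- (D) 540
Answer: A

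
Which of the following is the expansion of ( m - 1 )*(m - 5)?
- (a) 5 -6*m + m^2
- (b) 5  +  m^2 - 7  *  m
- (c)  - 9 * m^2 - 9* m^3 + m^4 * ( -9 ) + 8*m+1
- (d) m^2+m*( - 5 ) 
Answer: a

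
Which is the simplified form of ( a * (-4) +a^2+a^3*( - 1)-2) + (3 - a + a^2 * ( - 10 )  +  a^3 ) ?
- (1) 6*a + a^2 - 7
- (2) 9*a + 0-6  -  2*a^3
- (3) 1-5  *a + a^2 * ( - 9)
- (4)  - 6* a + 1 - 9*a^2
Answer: 3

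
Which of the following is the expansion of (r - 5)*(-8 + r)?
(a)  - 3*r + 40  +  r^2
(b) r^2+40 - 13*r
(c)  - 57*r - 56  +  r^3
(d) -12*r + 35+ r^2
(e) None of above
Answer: b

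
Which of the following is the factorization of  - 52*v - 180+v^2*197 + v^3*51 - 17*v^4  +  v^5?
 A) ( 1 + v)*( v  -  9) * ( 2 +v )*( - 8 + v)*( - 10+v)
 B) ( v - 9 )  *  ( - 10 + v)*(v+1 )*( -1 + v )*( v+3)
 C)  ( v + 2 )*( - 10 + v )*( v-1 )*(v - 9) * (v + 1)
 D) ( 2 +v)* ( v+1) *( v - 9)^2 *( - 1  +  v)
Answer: C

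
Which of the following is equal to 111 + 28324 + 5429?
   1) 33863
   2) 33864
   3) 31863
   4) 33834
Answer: 2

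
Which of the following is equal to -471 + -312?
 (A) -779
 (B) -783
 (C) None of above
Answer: B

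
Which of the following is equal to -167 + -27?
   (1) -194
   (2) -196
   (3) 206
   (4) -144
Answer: 1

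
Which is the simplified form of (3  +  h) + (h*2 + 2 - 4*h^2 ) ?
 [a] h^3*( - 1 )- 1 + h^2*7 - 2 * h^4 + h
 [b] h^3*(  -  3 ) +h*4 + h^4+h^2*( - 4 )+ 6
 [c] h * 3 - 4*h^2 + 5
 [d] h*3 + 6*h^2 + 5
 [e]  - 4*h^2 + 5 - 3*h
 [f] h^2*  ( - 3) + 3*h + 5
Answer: c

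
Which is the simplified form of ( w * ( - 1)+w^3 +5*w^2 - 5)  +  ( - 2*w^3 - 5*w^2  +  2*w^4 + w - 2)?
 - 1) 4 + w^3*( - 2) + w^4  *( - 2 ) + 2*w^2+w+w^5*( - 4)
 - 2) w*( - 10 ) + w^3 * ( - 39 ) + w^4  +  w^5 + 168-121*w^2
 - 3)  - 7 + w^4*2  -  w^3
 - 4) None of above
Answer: 3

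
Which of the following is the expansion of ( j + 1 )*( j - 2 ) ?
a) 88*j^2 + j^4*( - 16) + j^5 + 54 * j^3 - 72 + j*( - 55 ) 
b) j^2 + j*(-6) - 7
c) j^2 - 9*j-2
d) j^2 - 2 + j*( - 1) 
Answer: d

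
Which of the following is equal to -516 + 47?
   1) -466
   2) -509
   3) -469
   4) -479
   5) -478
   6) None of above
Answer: 3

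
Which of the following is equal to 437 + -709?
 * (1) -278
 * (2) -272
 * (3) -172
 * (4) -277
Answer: 2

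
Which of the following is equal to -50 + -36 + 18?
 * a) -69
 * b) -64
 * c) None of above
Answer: c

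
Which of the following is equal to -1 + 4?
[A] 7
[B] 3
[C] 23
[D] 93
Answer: B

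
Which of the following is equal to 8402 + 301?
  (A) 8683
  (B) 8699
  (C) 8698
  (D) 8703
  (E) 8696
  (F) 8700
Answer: D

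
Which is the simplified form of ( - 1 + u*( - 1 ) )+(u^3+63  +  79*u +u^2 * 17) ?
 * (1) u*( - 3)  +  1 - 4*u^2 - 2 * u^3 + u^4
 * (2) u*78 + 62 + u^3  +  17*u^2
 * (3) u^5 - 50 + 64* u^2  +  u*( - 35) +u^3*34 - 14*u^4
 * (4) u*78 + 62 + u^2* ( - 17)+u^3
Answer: 2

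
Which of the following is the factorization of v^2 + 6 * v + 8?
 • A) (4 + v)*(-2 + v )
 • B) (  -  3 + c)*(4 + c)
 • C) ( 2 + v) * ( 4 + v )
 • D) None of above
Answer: C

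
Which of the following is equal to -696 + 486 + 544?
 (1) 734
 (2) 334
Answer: 2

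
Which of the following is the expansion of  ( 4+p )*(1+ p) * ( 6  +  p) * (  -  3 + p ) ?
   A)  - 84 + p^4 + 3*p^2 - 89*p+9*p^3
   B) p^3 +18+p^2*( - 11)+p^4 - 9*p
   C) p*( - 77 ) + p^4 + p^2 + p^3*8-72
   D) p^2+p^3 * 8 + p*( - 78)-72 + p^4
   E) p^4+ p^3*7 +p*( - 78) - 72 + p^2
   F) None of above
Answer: D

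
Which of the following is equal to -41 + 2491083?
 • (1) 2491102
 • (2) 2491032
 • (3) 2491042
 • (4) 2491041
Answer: 3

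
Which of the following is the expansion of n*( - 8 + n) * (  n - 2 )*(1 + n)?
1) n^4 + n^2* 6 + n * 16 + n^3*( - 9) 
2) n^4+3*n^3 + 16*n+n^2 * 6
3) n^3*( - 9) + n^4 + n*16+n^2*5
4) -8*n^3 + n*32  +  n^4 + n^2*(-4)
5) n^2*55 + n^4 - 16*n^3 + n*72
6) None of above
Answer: 1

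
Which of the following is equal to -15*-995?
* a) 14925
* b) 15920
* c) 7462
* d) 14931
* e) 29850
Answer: a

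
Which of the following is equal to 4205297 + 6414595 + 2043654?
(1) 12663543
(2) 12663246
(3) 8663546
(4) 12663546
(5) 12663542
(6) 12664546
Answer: 4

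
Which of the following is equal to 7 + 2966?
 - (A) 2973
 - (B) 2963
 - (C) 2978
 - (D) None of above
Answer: A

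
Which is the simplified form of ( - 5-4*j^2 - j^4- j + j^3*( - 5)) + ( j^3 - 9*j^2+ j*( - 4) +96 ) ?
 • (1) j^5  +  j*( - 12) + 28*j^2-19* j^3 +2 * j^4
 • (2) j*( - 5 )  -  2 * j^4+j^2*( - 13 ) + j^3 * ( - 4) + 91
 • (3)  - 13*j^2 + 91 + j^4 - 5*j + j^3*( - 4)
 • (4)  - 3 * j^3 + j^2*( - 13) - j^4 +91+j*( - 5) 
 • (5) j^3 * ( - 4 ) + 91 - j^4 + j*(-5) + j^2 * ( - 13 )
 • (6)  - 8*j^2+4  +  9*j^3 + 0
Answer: 5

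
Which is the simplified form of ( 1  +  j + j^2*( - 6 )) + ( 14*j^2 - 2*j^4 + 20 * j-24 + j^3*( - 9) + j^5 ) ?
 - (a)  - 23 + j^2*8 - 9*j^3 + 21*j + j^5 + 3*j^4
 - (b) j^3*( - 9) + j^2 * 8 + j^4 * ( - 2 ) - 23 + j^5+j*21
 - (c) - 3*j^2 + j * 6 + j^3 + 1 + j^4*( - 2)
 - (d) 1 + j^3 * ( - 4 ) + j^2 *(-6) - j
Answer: b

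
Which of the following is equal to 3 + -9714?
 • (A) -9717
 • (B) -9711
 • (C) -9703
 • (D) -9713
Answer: B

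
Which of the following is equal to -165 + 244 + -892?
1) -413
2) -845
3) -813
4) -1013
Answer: 3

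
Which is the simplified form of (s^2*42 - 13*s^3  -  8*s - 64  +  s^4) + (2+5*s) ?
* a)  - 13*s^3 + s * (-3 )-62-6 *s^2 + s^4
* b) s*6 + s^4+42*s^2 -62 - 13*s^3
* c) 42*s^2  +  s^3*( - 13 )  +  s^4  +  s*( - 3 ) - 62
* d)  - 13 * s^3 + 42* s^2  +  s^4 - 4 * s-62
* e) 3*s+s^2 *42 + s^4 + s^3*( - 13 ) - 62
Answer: c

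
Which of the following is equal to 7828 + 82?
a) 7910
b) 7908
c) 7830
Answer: a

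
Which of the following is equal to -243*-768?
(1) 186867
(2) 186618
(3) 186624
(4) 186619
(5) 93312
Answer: 3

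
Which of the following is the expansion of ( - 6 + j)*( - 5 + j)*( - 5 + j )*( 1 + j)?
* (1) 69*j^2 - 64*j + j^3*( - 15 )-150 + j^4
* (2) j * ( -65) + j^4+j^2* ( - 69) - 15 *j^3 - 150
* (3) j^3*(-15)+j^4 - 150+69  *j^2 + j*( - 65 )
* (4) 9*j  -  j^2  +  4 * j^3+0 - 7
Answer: 3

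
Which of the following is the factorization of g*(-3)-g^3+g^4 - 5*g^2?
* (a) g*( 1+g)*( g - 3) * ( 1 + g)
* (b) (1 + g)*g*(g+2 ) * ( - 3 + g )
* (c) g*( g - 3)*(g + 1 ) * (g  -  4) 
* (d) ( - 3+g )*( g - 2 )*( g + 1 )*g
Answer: a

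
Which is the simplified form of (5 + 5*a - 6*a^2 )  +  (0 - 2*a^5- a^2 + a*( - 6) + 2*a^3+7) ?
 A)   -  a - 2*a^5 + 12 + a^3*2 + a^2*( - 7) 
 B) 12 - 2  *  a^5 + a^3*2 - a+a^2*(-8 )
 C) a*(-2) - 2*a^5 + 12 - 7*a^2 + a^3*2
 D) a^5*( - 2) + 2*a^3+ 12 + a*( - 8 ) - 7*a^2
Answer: A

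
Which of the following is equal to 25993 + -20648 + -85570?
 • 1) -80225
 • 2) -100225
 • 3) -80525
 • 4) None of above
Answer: 1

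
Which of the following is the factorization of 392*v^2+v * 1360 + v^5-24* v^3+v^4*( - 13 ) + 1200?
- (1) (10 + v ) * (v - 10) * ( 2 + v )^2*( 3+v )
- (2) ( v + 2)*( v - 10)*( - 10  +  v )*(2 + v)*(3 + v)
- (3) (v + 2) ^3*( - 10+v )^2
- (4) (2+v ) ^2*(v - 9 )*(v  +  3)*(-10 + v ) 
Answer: 2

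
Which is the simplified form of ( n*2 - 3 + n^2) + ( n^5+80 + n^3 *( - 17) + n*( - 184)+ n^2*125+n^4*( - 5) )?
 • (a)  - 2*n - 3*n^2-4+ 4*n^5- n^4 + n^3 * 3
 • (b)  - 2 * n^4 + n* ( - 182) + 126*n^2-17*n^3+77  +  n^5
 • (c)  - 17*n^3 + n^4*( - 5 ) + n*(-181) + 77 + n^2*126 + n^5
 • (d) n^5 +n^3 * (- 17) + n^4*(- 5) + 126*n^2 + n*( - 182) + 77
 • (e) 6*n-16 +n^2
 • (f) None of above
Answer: d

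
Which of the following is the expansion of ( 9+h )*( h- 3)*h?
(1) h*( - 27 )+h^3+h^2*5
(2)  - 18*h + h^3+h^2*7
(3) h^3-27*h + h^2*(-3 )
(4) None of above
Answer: 4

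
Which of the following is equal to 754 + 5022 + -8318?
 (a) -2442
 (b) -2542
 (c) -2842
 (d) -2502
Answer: b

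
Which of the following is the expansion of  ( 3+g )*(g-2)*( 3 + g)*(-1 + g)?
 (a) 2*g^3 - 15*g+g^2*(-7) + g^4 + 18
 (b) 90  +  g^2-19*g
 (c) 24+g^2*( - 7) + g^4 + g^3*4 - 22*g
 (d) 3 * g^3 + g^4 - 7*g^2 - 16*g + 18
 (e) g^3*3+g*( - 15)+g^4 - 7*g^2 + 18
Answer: e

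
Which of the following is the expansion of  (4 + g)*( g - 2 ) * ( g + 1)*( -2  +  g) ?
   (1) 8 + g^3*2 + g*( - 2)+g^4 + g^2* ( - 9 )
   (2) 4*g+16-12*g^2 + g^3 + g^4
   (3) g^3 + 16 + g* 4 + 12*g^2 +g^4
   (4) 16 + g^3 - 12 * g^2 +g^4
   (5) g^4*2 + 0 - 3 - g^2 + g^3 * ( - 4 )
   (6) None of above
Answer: 2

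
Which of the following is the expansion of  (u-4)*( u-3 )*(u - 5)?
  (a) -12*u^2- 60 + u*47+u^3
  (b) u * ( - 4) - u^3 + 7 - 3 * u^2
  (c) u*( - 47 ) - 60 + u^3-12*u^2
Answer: a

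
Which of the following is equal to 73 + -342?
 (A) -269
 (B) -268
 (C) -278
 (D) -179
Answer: A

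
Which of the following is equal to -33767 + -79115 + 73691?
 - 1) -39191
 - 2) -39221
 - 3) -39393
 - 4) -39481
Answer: 1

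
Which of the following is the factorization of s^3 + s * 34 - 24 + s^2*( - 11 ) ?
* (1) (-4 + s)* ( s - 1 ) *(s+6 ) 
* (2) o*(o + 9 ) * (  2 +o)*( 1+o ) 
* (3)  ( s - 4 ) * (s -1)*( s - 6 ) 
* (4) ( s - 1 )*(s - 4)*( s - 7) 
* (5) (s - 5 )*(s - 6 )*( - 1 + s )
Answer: 3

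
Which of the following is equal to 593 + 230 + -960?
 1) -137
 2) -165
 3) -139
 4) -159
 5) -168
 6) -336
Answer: 1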